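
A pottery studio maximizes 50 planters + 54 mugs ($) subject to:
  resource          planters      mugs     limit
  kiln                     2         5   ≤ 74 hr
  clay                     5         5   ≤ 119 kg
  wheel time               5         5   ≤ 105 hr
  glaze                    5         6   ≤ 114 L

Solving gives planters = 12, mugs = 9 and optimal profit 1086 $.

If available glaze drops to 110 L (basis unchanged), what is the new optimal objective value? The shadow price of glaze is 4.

1070

Δb = -4, so new z* = 1086 + (4)·(-4) = 1086 − 16 = 1070.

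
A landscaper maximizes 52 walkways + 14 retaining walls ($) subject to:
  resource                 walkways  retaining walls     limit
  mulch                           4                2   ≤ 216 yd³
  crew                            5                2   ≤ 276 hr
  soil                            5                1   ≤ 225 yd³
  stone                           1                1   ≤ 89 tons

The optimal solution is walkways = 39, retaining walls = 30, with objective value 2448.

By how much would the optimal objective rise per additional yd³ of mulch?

3

Check each constraint at x*: mulch 216/216 (tight); crew 255/276 (slack 21); soil 225/225 (tight); stone 69/89 (slack 20).
By complementary slackness, y = 0 for the non-binding constraints.
The binding rows give the dual system: 4·y_mulch + 5·y_soil = 52 and 2·y_mulch + 1·y_soil = 14.
→ y_mulch = 3 and y_soil = 8.
Shadow price of mulch = 3.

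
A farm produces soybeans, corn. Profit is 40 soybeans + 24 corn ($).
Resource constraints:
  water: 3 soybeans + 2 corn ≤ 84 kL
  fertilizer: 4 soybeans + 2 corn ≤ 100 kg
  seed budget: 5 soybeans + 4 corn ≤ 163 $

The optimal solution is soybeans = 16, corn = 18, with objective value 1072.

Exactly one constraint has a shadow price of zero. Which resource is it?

water: 84/84 (binding)
fertilizer: 100/100 (binding)
seed budget: 152/163 (slack 11)
By complementary slackness, a constraint with positive slack has shadow price 0 → seed budget.

seed budget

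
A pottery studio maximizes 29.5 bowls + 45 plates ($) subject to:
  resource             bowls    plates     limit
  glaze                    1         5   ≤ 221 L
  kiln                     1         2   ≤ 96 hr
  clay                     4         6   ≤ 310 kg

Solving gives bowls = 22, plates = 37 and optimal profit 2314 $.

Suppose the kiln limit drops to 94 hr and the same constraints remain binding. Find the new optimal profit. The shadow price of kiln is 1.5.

Δb = -2, so new z* = 2314 + (1.5)·(-2) = 2314 − 3 = 2311.

2311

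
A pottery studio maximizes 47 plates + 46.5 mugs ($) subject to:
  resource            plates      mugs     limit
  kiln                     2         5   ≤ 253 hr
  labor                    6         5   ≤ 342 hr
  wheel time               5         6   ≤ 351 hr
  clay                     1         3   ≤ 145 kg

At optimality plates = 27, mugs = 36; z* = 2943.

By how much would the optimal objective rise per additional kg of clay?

0

Binding: labor and wheel time. Non-binding: kiln (19 unused), clay (10 unused).
By complementary slackness, y = 0 for the non-binding constraints.
Dual feasibility on the basic columns requires 6·y_labor + 5·y_wheel time = 47, 5·y_labor + 6·y_wheel time = 46.5.
This yields shadow prices y_labor = 4.5, y_wheel time = 4.
Shadow price of clay = 0.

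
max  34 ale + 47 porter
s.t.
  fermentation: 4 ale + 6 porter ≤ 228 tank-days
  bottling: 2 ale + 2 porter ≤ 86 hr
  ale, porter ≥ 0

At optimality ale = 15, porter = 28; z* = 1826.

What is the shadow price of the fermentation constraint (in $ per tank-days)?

6.5

At the optimum: fermentation uses 228 of 228 (binding); bottling uses 86 of 86 (binding).
Dual feasibility on the basic columns requires 4·y_fermentation + 2·y_bottling = 34, 6·y_fermentation + 2·y_bottling = 47.
Solving: y_fermentation = 6.5, y_bottling = 4.
Shadow price of fermentation = 6.5.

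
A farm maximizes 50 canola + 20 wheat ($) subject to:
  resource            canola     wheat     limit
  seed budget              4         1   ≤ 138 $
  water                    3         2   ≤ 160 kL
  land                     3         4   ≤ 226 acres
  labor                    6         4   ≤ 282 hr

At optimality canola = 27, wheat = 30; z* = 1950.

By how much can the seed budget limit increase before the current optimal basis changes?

Binding constraints: seed budget, labor. The basis is B = [[4,1],[6,4]] with det 10.
Per unit increase in seed budget, x* moves by d = (0.4, -0.6).
The basis stays optimal until wheat reaches 0; allowable increase = 50 $.

50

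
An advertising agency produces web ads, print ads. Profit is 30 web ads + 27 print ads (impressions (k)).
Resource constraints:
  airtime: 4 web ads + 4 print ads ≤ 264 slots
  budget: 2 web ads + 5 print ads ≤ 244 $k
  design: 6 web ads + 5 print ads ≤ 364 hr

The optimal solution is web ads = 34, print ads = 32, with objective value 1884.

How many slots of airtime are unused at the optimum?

airtime used = 4·34 + 4·32 = 264; slack = 264 − 264 = 0.

0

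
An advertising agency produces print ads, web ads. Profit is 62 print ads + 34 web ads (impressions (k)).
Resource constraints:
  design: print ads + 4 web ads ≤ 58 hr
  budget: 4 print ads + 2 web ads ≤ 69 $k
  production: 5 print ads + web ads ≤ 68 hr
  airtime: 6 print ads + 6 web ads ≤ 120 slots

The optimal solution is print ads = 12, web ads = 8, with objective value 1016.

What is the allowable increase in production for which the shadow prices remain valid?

10

Binding constraints: production, airtime. The basis is B = [[5,1],[6,6]] with det 24.
Per unit increase in production, x* moves by d = (0.25, -0.25).
The basis stays optimal until budget becomes binding; allowable increase = 10 hr.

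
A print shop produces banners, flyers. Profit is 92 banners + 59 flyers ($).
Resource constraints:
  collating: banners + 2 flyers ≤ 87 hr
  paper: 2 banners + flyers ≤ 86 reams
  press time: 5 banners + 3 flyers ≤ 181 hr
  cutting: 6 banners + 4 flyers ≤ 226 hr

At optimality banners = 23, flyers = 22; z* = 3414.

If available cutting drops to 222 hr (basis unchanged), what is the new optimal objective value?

At the optimum: collating uses 67 of 87 (slack = 20); paper uses 68 of 86 (slack = 18); press time uses 181 of 181 (binding); cutting uses 226 of 226 (binding).
By complementary slackness, y = 0 for the non-binding constraints.
From A_Bᵀ y = c: 5·y_press time + 6·y_cutting = 92; 3·y_press time + 4·y_cutting = 59.
This yields shadow prices y_press time = 7, y_cutting = 9.5.
Δz = y_cutting·Δb = 9.5 × (-4) = -38, so new z* = 3414 − 38 = 3376.

3376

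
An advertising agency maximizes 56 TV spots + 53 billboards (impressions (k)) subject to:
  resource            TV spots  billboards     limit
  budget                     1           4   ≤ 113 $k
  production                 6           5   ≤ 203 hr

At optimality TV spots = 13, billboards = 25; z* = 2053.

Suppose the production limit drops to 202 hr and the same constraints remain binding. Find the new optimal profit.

Check each constraint at x*: budget 113/113 (tight); production 203/203 (tight).
Dual feasibility on the basic columns requires 1·y_budget + 6·y_production = 56, 4·y_budget + 5·y_production = 53.
→ y_budget = 2 and y_production = 9.
Δz = y_production·Δb = 9 × (-1) = -9, so new z* = 2053 − 9 = 2044.

2044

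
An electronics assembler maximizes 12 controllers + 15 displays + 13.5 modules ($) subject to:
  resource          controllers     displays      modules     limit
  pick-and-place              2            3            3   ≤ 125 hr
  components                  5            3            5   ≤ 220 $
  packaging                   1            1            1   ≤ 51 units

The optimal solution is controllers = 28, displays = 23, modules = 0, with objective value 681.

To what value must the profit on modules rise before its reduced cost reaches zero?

15

Binding: pick-and-place and packaging. Non-binding: components (11 unused).
By complementary slackness, y = 0 for the non-binding constraint.
The binding rows give the dual system: 2·y_pick-and-place + 1·y_packaging = 12 and 3·y_pick-and-place + 1·y_packaging = 15.
This yields shadow prices y_pick-and-place = 3, y_packaging = 6.
modules enters the basis when its profit ≥ yᵀa₃ = 3·3 + 6·1 = 15.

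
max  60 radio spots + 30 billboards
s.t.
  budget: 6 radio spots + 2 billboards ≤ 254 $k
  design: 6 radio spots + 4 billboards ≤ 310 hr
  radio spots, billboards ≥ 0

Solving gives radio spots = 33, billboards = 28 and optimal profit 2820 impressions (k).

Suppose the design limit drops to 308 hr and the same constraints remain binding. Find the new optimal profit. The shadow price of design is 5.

Δb = -2, so new z* = 2820 + (5)·(-2) = 2820 − 10 = 2810.

2810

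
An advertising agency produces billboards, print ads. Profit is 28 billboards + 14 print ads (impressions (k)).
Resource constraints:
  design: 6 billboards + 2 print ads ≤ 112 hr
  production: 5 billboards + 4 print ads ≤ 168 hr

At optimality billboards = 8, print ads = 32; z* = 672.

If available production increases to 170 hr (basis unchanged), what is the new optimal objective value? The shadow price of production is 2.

676

Δb = 2, so new z* = 672 + (2)·(2) = 672 + 4 = 676.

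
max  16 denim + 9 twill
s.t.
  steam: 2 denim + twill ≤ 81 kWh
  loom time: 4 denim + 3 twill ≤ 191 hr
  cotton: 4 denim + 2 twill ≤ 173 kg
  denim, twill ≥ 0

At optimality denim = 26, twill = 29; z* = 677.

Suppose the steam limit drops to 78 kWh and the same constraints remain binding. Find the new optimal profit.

659

Check each constraint at x*: steam 81/81 (tight); loom time 191/191 (tight); cotton 162/173 (slack 11).
Slack constraints have shadow price 0 (complementary slackness).
From A_Bᵀ y = c: 2·y_steam + 4·y_loom time = 16; 1·y_steam + 3·y_loom time = 9.
This yields shadow prices y_steam = 6, y_loom time = 1.
Δz = y_steam·Δb = 6 × (-3) = -18, so new z* = 677 − 18 = 659.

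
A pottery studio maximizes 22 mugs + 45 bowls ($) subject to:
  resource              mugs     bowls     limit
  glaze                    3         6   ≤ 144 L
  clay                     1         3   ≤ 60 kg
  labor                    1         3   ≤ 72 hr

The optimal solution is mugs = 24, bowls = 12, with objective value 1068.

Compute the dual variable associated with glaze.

Check each constraint at x*: glaze 144/144 (tight); clay 60/60 (tight); labor 60/72 (slack 12).
By complementary slackness, y = 0 for the non-binding constraint.
The binding rows give the dual system: 3·y_glaze + 1·y_clay = 22 and 6·y_glaze + 3·y_clay = 45.
This yields shadow prices y_glaze = 7, y_clay = 1.
Shadow price of glaze = 7.

7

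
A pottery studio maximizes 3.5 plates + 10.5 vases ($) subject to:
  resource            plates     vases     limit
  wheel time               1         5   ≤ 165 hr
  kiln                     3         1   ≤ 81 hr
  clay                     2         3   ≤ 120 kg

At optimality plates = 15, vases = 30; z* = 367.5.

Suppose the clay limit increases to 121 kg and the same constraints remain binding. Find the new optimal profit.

368.5

Binding: wheel time and clay. Non-binding: kiln (6 unused).
Since kiln is not tight, its dual is 0.
From A_Bᵀ y = c: 1·y_wheel time + 2·y_clay = 3.5; 5·y_wheel time + 3·y_clay = 10.5.
→ y_wheel time = 1.5 and y_clay = 1.
Δz = y_clay·Δb = 1 × (1) = 1, so new z* = 367.5 + 1 = 368.5.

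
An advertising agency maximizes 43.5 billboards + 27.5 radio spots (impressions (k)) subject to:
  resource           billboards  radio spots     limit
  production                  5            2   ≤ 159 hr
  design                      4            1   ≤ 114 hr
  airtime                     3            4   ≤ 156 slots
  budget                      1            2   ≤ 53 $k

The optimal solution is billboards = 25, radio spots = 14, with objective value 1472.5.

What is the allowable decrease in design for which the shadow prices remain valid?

87.5

Binding constraints: design, budget. The basis is B = [[4,1],[1,2]] with det 7.
Per unit decrease in design, x* moves by d = (-0.2857, 0.1429).
The basis stays optimal until billboards reaches 0; allowable decrease = 87.5 hr.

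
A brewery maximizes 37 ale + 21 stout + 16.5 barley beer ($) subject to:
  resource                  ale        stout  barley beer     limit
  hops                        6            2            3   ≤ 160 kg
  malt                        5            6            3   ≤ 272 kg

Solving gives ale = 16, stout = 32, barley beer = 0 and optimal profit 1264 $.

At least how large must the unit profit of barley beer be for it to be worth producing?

19.5

Both hops and malt are binding at x*.
Dual feasibility on the basic columns requires 6·y_hops + 5·y_malt = 37, 2·y_hops + 6·y_malt = 21.
→ y_hops = 4.5 and y_malt = 2.
barley beer enters the basis when its profit ≥ yᵀa₃ = 4.5·3 + 2·3 = 19.5.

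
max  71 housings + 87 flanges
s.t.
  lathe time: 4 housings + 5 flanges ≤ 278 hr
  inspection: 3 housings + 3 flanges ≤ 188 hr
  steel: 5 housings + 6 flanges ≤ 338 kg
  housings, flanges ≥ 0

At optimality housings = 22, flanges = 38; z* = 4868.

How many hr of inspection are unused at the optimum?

8

inspection used = 3·22 + 3·38 = 180; slack = 188 − 180 = 8.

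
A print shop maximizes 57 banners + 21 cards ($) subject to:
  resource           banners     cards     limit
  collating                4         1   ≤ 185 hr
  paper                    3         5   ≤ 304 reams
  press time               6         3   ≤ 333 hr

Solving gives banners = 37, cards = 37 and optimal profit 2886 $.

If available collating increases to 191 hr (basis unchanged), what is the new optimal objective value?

At the optimum: collating uses 185 of 185 (binding); paper uses 296 of 304 (slack = 8); press time uses 333 of 333 (binding).
Since paper is not tight, its dual is 0.
The binding rows give the dual system: 4·y_collating + 6·y_press time = 57 and 1·y_collating + 3·y_press time = 21.
→ y_collating = 7.5 and y_press time = 4.5.
Δz = y_collating·Δb = 7.5 × (6) = 45, so new z* = 2886 + 45 = 2931.

2931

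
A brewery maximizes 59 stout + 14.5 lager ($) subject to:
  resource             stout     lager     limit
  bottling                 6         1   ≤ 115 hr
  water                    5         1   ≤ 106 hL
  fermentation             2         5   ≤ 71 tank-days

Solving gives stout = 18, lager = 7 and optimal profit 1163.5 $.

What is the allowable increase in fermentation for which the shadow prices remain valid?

Binding constraints: bottling, fermentation. The basis is B = [[6,1],[2,5]] with det 28.
Per unit increase in fermentation, x* moves by d = (-0.0357, 0.2143).
The basis stays optimal until water becomes binding; allowable increase = 252 tank-days.

252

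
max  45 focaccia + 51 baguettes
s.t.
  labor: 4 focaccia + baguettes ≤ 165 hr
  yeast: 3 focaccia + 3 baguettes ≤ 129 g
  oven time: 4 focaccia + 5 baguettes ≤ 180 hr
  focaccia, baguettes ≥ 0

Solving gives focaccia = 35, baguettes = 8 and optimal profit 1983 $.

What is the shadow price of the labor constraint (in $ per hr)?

Check each constraint at x*: labor 148/165 (slack 17); yeast 129/129 (tight); oven time 180/180 (tight).
By complementary slackness, y = 0 for the non-binding constraint.
The binding rows give the dual system: 3·y_yeast + 4·y_oven time = 45 and 3·y_yeast + 5·y_oven time = 51.
This yields shadow prices y_yeast = 7, y_oven time = 6.
Shadow price of labor = 0.

0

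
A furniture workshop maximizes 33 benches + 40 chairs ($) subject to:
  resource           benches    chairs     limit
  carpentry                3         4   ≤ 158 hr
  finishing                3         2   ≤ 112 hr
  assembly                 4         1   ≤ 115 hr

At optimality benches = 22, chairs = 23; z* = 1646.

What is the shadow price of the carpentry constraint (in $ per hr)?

At the optimum: carpentry uses 158 of 158 (binding); finishing uses 112 of 112 (binding); assembly uses 111 of 115 (slack = 4).
Slack constraints have shadow price 0 (complementary slackness).
From A_Bᵀ y = c: 3·y_carpentry + 3·y_finishing = 33; 4·y_carpentry + 2·y_finishing = 40.
This yields shadow prices y_carpentry = 9, y_finishing = 2.
Shadow price of carpentry = 9.

9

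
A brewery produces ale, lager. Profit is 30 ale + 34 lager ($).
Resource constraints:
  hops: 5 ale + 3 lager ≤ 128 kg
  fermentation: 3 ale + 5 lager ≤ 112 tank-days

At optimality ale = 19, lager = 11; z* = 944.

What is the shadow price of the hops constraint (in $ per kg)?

Both hops and fermentation are binding at x*.
From A_Bᵀ y = c: 5·y_hops + 3·y_fermentation = 30; 3·y_hops + 5·y_fermentation = 34.
→ y_hops = 3 and y_fermentation = 5.
Shadow price of hops = 3.

3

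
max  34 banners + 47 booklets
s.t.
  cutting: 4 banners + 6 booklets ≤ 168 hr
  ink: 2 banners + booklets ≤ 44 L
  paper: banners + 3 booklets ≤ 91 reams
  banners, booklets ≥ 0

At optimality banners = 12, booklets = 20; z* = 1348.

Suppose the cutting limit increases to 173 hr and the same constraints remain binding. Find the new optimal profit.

Check each constraint at x*: cutting 168/168 (tight); ink 44/44 (tight); paper 72/91 (slack 19).
Slack constraints have shadow price 0 (complementary slackness).
Dual feasibility on the basic columns requires 4·y_cutting + 2·y_ink = 34, 6·y_cutting + 1·y_ink = 47.
→ y_cutting = 7.5 and y_ink = 2.
Δz = y_cutting·Δb = 7.5 × (5) = 37.5, so new z* = 1348 + 37.5 = 1385.5.

1385.5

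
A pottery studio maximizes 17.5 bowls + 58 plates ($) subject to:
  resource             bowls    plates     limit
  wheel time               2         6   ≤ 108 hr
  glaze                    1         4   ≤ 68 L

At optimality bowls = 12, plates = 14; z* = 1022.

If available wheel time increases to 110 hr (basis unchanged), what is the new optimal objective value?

Check each constraint at x*: wheel time 108/108 (tight); glaze 68/68 (tight).
Dual feasibility on the basic columns requires 2·y_wheel time + 1·y_glaze = 17.5, 6·y_wheel time + 4·y_glaze = 58.
→ y_wheel time = 6 and y_glaze = 5.5.
Δz = y_wheel time·Δb = 6 × (2) = 12, so new z* = 1022 + 12 = 1034.

1034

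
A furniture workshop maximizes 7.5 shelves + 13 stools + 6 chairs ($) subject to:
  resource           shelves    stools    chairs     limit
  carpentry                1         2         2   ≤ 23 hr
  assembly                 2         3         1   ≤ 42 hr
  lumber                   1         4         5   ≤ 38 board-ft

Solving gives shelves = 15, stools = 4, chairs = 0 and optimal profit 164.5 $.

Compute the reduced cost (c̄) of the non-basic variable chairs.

-3

Check each constraint at x*: carpentry 23/23 (tight); assembly 42/42 (tight); lumber 31/38 (slack 7).
By complementary slackness, y = 0 for the non-binding constraint.
From A_Bᵀ y = c: 1·y_carpentry + 2·y_assembly = 7.5; 2·y_carpentry + 3·y_assembly = 13.
This yields shadow prices y_carpentry = 3.5, y_assembly = 2.
Reduced cost of chairs: c₃ − yᵀa₃ = 6 − (3.5·2 + 2·1) = 6 − 9 = -3.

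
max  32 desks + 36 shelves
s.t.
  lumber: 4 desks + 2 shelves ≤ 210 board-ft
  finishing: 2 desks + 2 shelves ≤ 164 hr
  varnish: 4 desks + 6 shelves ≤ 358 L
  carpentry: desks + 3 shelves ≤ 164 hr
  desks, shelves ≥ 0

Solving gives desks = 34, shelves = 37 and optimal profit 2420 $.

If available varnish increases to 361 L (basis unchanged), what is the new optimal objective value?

Binding: lumber and varnish. Non-binding: finishing (22 unused), carpentry (19 unused).
Since finishing, carpentry are not tight, their duals are 0.
Dual feasibility on the basic columns requires 4·y_lumber + 4·y_varnish = 32, 2·y_lumber + 6·y_varnish = 36.
Solving: y_lumber = 3, y_varnish = 5.
Δz = y_varnish·Δb = 5 × (3) = 15, so new z* = 2420 + 15 = 2435.

2435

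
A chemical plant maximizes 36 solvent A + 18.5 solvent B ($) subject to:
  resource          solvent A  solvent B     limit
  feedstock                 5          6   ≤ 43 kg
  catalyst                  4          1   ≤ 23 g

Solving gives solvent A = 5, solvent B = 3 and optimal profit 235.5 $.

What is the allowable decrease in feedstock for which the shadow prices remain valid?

14.25

Binding constraints: feedstock, catalyst. The basis is B = [[5,6],[4,1]] with det -19.
Per unit decrease in feedstock, x* moves by d = (0.0526, -0.2105).
The basis stays optimal until solvent B reaches 0; allowable decrease = 14.25 kg.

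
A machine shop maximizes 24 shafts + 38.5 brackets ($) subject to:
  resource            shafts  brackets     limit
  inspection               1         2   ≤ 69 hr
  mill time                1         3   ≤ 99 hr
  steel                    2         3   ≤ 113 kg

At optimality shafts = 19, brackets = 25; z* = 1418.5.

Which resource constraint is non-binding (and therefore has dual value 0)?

mill time

inspection: 69/69 (binding)
mill time: 94/99 (slack 5)
steel: 113/113 (binding)
By complementary slackness, a constraint with positive slack has shadow price 0 → mill time.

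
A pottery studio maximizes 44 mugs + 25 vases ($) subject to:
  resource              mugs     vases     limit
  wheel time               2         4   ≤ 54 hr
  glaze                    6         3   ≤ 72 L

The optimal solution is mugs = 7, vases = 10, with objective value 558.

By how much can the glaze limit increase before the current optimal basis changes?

Binding constraints: wheel time, glaze. The basis is B = [[2,4],[6,3]] with det -18.
Per unit increase in glaze, x* moves by d = (0.2222, -0.1111).
The basis stays optimal until vases reaches 0; allowable increase = 90 L.

90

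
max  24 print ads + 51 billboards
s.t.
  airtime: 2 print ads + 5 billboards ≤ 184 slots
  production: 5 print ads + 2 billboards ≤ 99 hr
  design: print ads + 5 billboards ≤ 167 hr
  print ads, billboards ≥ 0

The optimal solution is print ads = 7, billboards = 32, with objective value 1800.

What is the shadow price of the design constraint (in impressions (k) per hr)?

9

Binding: production and design. Non-binding: airtime (10 unused).
Since airtime is not tight, its dual is 0.
Dual feasibility on the basic columns requires 5·y_production + 1·y_design = 24, 2·y_production + 5·y_design = 51.
Solving: y_production = 3, y_design = 9.
Shadow price of design = 9.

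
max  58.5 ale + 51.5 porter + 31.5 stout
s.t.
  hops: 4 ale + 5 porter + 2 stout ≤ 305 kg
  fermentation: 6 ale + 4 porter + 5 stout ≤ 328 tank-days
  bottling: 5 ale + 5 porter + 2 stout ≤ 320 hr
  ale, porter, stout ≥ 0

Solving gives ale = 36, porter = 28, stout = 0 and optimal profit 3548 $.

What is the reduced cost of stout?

-1

Binding: fermentation and bottling. Non-binding: hops (21 unused).
Slack constraints have shadow price 0 (complementary slackness).
From A_Bᵀ y = c: 6·y_fermentation + 5·y_bottling = 58.5; 4·y_fermentation + 5·y_bottling = 51.5.
Solving: y_fermentation = 3.5, y_bottling = 7.5.
Reduced cost of stout: c₃ − yᵀa₃ = 31.5 − (3.5·5 + 7.5·2) = 31.5 − 32.5 = -1.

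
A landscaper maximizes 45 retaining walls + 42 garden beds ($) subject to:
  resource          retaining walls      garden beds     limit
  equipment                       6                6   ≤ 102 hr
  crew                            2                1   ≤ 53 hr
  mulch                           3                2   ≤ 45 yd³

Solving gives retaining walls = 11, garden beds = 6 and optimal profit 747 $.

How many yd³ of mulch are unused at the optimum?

0

mulch used = 3·11 + 2·6 = 45; slack = 45 − 45 = 0.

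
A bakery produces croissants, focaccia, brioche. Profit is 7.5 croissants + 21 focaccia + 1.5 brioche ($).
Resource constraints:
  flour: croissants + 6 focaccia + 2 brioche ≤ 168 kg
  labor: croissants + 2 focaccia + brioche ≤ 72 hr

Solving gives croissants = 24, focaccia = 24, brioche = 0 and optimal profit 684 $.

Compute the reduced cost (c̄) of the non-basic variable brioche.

-7.5

At the optimum: flour uses 168 of 168 (binding); labor uses 72 of 72 (binding).
Dual feasibility on the basic columns requires 1·y_flour + 1·y_labor = 7.5, 6·y_flour + 2·y_labor = 21.
Solving: y_flour = 1.5, y_labor = 6.
Reduced cost of brioche: c₃ − yᵀa₃ = 1.5 − (1.5·2 + 6·1) = 1.5 − 9 = -7.5.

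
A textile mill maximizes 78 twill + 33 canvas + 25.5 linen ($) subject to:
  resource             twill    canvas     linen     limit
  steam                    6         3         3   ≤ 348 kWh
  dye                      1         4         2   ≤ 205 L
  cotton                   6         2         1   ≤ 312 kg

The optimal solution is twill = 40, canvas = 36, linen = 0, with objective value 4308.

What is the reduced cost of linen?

Check each constraint at x*: steam 348/348 (tight); dye 184/205 (slack 21); cotton 312/312 (tight).
Slack constraints have shadow price 0 (complementary slackness).
Dual feasibility on the basic columns requires 6·y_steam + 6·y_cotton = 78, 3·y_steam + 2·y_cotton = 33.
This yields shadow prices y_steam = 7, y_cotton = 6.
Reduced cost of linen: c₃ − yᵀa₃ = 25.5 − (7·3 + 6·1) = 25.5 − 27 = -1.5.

-1.5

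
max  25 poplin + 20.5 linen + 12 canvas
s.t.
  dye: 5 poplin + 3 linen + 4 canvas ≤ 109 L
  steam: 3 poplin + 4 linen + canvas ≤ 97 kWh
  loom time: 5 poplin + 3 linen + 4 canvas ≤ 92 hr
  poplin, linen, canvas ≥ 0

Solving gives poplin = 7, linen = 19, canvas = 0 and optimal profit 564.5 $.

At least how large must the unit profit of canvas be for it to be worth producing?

Binding: steam and loom time. Non-binding: dye (17 unused).
Since dye is not tight, its dual is 0.
Dual feasibility on the basic columns requires 3·y_steam + 5·y_loom time = 25, 4·y_steam + 3·y_loom time = 20.5.
→ y_steam = 2.5 and y_loom time = 3.5.
canvas enters the basis when its profit ≥ yᵀa₃ = 2.5·1 + 3.5·4 = 16.5.

16.5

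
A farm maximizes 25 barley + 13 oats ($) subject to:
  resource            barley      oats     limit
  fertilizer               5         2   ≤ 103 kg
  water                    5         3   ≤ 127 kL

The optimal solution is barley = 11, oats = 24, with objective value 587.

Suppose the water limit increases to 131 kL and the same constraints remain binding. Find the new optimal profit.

Check each constraint at x*: fertilizer 103/103 (tight); water 127/127 (tight).
Dual feasibility on the basic columns requires 5·y_fertilizer + 5·y_water = 25, 2·y_fertilizer + 3·y_water = 13.
This yields shadow prices y_fertilizer = 2, y_water = 3.
Δz = y_water·Δb = 3 × (4) = 12, so new z* = 587 + 12 = 599.

599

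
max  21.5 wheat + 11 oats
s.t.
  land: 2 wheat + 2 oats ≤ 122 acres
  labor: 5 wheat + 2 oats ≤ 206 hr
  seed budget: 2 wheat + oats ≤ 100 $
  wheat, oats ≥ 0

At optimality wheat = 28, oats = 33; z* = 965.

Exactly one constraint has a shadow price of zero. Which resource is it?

seed budget

land: 122/122 (binding)
labor: 206/206 (binding)
seed budget: 89/100 (slack 11)
By complementary slackness, a constraint with positive slack has shadow price 0 → seed budget.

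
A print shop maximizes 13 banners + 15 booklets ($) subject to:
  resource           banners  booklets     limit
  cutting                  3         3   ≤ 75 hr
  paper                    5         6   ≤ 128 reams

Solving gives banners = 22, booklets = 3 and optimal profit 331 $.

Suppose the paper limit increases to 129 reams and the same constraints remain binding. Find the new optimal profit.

At the optimum: cutting uses 75 of 75 (binding); paper uses 128 of 128 (binding).
From A_Bᵀ y = c: 3·y_cutting + 5·y_paper = 13; 3·y_cutting + 6·y_paper = 15.
Solving: y_cutting = 1, y_paper = 2.
Δz = y_paper·Δb = 2 × (1) = 2, so new z* = 331 + 2 = 333.

333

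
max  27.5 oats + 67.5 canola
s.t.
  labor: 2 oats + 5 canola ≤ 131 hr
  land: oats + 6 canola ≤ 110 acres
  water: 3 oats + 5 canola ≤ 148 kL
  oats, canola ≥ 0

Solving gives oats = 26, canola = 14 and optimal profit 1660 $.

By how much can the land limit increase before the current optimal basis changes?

Binding constraints: land, water. The basis is B = [[1,6],[3,5]] with det -13.
Per unit increase in land, x* moves by d = (-0.3846, 0.2308).
The basis stays optimal until labor becomes binding; allowable increase = 23.4 acres.

23.4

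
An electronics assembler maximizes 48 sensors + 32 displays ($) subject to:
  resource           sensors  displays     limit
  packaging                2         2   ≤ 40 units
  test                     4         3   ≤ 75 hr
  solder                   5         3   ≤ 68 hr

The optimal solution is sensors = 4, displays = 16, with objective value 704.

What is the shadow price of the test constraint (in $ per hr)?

0

Check each constraint at x*: packaging 40/40 (tight); test 64/75 (slack 11); solder 68/68 (tight).
By complementary slackness, y = 0 for the non-binding constraint.
Dual feasibility on the basic columns requires 2·y_packaging + 5·y_solder = 48, 2·y_packaging + 3·y_solder = 32.
→ y_packaging = 4 and y_solder = 8.
Shadow price of test = 0.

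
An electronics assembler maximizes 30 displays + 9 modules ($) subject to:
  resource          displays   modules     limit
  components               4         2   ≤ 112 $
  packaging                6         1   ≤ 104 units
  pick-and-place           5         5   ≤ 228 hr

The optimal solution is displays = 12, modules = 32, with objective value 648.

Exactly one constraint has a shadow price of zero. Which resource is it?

components: 112/112 (binding)
packaging: 104/104 (binding)
pick-and-place: 220/228 (slack 8)
By complementary slackness, a constraint with positive slack has shadow price 0 → pick-and-place.

pick-and-place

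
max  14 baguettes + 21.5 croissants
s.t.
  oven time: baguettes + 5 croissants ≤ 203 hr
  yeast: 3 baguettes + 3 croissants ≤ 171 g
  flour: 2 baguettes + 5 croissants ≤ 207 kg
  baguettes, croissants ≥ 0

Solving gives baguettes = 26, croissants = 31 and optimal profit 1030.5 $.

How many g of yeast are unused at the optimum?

yeast used = 3·26 + 3·31 = 171; slack = 171 − 171 = 0.

0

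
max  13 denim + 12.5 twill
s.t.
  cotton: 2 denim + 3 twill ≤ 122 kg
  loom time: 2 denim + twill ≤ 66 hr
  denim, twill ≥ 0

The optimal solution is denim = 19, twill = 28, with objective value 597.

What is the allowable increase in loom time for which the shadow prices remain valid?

Binding constraints: cotton, loom time. The basis is B = [[2,3],[2,1]] with det -4.
Per unit increase in loom time, x* moves by d = (0.75, -0.5).
The basis stays optimal until twill reaches 0; allowable increase = 56 hr.

56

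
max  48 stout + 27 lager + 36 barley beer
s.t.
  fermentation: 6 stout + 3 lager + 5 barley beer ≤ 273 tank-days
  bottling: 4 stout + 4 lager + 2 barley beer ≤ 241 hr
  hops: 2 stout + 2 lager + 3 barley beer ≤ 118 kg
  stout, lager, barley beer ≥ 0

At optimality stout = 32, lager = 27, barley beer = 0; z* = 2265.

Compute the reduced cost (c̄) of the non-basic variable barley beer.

-8

Check each constraint at x*: fermentation 273/273 (tight); bottling 236/241 (slack 5); hops 118/118 (tight).
By complementary slackness, y = 0 for the non-binding constraint.
Dual feasibility on the basic columns requires 6·y_fermentation + 2·y_hops = 48, 3·y_fermentation + 2·y_hops = 27.
→ y_fermentation = 7 and y_hops = 3.
Reduced cost of barley beer: c₃ − yᵀa₃ = 36 − (7·5 + 3·3) = 36 − 44 = -8.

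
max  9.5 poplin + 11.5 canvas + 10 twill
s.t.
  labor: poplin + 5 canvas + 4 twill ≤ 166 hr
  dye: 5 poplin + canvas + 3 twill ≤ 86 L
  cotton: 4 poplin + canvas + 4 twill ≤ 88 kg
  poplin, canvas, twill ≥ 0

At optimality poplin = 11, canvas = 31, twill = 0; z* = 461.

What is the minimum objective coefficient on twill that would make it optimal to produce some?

Binding: labor and dye. Non-binding: cotton (13 unused).
By complementary slackness, y = 0 for the non-binding constraint.
From A_Bᵀ y = c: 1·y_labor + 5·y_dye = 9.5; 5·y_labor + 1·y_dye = 11.5.
This yields shadow prices y_labor = 2, y_dye = 1.5.
twill enters the basis when its profit ≥ yᵀa₃ = 2·4 + 1.5·3 = 12.5.

12.5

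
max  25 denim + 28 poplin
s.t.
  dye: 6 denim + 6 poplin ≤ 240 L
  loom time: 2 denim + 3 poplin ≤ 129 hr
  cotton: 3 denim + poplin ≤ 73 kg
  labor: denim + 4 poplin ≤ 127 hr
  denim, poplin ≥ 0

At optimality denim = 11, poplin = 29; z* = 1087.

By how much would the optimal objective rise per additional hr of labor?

At the optimum: dye uses 240 of 240 (binding); loom time uses 109 of 129 (slack = 20); cotton uses 62 of 73 (slack = 11); labor uses 127 of 127 (binding).
By complementary slackness, y = 0 for the non-binding constraints.
Dual feasibility on the basic columns requires 6·y_dye + 1·y_labor = 25, 6·y_dye + 4·y_labor = 28.
This yields shadow prices y_dye = 4, y_labor = 1.
Shadow price of labor = 1.

1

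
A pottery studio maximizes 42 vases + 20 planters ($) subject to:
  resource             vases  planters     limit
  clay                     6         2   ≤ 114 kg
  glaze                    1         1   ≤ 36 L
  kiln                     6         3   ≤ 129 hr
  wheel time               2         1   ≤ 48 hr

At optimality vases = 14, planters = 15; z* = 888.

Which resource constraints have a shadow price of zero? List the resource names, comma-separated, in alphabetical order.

glaze, wheel time

clay: 114/114 (binding)
glaze: 29/36 (slack 7)
kiln: 129/129 (binding)
wheel time: 43/48 (slack 5)
By complementary slackness, a constraint with positive slack has shadow price 0 → glaze, wheel time.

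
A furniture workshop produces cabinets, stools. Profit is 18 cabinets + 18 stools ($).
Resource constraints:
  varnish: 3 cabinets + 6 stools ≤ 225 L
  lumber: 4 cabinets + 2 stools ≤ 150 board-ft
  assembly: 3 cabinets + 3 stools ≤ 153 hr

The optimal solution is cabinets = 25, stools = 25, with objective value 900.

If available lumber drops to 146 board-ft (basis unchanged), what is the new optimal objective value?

Binding: varnish and lumber. Non-binding: assembly (3 unused).
Since assembly is not tight, its dual is 0.
The binding rows give the dual system: 3·y_varnish + 4·y_lumber = 18 and 6·y_varnish + 2·y_lumber = 18.
This yields shadow prices y_varnish = 2, y_lumber = 3.
Δz = y_lumber·Δb = 3 × (-4) = -12, so new z* = 900 − 12 = 888.

888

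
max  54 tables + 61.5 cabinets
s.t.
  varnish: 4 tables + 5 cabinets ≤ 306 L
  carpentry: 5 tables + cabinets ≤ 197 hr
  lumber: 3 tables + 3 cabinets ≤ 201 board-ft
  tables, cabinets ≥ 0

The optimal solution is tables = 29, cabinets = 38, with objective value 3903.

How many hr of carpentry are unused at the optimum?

14

carpentry used = 5·29 + 1·38 = 183; slack = 197 − 183 = 14.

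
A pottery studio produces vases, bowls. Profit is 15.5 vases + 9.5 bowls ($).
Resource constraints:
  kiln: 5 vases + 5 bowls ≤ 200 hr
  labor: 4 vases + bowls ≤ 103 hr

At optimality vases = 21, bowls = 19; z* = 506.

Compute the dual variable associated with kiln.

Both kiln and labor are binding at x*.
Dual feasibility on the basic columns requires 5·y_kiln + 4·y_labor = 15.5, 5·y_kiln + 1·y_labor = 9.5.
→ y_kiln = 1.5 and y_labor = 2.
Shadow price of kiln = 1.5.

1.5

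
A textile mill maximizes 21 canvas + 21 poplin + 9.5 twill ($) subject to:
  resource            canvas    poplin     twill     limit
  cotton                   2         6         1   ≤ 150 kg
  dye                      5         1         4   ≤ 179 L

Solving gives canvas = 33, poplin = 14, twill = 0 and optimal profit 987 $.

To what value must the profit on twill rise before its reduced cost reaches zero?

15

At the optimum: cotton uses 150 of 150 (binding); dye uses 179 of 179 (binding).
Dual feasibility on the basic columns requires 2·y_cotton + 5·y_dye = 21, 6·y_cotton + 1·y_dye = 21.
This yields shadow prices y_cotton = 3, y_dye = 3.
twill enters the basis when its profit ≥ yᵀa₃ = 3·1 + 3·4 = 15.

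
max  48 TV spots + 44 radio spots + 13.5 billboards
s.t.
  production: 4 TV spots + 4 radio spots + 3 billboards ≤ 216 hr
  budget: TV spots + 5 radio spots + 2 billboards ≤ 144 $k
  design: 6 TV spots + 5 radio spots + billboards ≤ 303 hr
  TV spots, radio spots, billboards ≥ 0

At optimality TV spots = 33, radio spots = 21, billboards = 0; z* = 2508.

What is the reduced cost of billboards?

At the optimum: production uses 216 of 216 (binding); budget uses 138 of 144 (slack = 6); design uses 303 of 303 (binding).
By complementary slackness, y = 0 for the non-binding constraint.
The binding rows give the dual system: 4·y_production + 6·y_design = 48 and 4·y_production + 5·y_design = 44.
This yields shadow prices y_production = 6, y_design = 4.
Reduced cost of billboards: c₃ − yᵀa₃ = 13.5 − (6·3 + 4·1) = 13.5 − 22 = -8.5.

-8.5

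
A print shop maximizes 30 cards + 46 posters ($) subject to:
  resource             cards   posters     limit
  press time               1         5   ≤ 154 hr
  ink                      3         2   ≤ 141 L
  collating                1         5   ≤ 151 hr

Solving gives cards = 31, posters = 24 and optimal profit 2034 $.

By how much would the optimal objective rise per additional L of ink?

Binding: ink and collating. Non-binding: press time (3 unused).
Since press time is not tight, its dual is 0.
Dual feasibility on the basic columns requires 3·y_ink + 1·y_collating = 30, 2·y_ink + 5·y_collating = 46.
Solving: y_ink = 8, y_collating = 6.
Shadow price of ink = 8.

8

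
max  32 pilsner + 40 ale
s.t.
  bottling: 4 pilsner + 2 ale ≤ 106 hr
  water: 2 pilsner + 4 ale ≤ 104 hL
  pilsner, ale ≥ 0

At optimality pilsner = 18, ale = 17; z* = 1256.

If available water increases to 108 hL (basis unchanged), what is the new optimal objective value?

At the optimum: bottling uses 106 of 106 (binding); water uses 104 of 104 (binding).
From A_Bᵀ y = c: 4·y_bottling + 2·y_water = 32; 2·y_bottling + 4·y_water = 40.
Solving: y_bottling = 4, y_water = 8.
Δz = y_water·Δb = 8 × (4) = 32, so new z* = 1256 + 32 = 1288.

1288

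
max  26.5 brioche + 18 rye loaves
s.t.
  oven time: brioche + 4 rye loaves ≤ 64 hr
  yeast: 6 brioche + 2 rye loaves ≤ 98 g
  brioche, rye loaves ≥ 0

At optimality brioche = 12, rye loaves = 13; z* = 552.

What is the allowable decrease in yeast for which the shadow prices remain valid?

66

Binding constraints: oven time, yeast. The basis is B = [[1,4],[6,2]] with det -22.
Per unit decrease in yeast, x* moves by d = (-0.1818, 0.0455).
The basis stays optimal until brioche reaches 0; allowable decrease = 66 g.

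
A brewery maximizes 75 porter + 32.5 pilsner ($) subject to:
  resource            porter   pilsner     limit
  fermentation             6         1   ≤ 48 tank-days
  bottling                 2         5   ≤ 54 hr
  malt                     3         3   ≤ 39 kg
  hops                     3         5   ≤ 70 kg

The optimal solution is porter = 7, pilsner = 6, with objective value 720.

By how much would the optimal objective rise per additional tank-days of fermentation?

8.5

At the optimum: fermentation uses 48 of 48 (binding); bottling uses 44 of 54 (slack = 10); malt uses 39 of 39 (binding); hops uses 51 of 70 (slack = 19).
Slack constraints have shadow price 0 (complementary slackness).
The binding rows give the dual system: 6·y_fermentation + 3·y_malt = 75 and 1·y_fermentation + 3·y_malt = 32.5.
This yields shadow prices y_fermentation = 8.5, y_malt = 8.
Shadow price of fermentation = 8.5.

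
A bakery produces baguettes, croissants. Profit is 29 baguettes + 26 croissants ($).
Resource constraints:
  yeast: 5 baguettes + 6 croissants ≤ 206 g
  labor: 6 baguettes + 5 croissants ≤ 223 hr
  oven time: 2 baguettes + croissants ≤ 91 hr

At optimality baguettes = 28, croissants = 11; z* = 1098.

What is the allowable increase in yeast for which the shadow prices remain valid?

Binding constraints: yeast, labor. The basis is B = [[5,6],[6,5]] with det -11.
Per unit increase in yeast, x* moves by d = (-0.4545, 0.5455).
The basis stays optimal until baguettes reaches 0; allowable increase = 61.6 g.

61.6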